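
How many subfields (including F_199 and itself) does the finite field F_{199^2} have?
F_{199^2} has 2 subfields

The subfields of F_{p^n} are exactly the fields F_{p^d} for d | n (each is the fixed field of the unique index-d subgroup of Gal(F_{p^n}/F_p) ≅ Z/nZ). The divisors of n = 2 are {1, 2}, giving 2 subfields: F_{199^1}, F_{199^2}.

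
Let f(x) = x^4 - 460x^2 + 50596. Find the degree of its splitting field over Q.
[K : Q] = 4

Solving the quadratic in x^2: x^2 = (460 ± √(460^2 - 4·50596))/2 = (460 ± √9216)/2 = (460 ± 96)/2, giving x^2 = 278 or x^2 = 182. So f(x) = (x^2 - 278)(x^2 - 182) and the roots of f are ±√278, ±√182. Hence the splitting field is K = Q(√278, √182). Since 278 and 182 are distinct squarefree integers > 1, their product 50596 is not a perfect square, so √182 ∉ Q(√278). By the tower law [K:Q] = [Q(√278,√182):Q(√278)] · [Q(√278):Q] = 2 · 2 = 4.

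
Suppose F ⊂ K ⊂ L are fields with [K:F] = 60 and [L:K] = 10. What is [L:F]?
[L:F] = 600

The tower law says that for any tower of field extensions F ⊂ K ⊂ L with finite degrees, [L:F] = [L:K] · [K:F]. Here this gives [L:F] = 10 · 60 = 600.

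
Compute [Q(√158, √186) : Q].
[Q(√158, √186) : Q] = 4

[Q(√158):Q] = 2 (min poly x^2 - 158, irreducible since 158 is squarefree > 1). For the top step, suppose √186 ∈ Q(√158), say √186 = c + d√158 with c, d ∈ Q. Squaring: 186 = c^2 + 158d^2 + 2cd√158. Since √158 ∉ Q this forces 2cd = 0. If d = 0 then √186 = c ∈ Q, contradicting 186 squarefree > 1. If c = 0 then 186 = 158d^2, so 158·186 = (158d)^2 is a perfect square in Q — but 158·186 = 29388 is not a perfect square (since 158 and 186 are distinct squarefree integers). Contradiction. Hence √186 ∉ Q(√158), so x^2 - 186 stays irreducible over Q(√158) and [Q(√158, √186) : Q(√158)] = 2. By the tower law, [Q(√158, √186) : Q] = 2 · 2 = 4.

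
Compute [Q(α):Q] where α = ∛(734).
[Q(α):Q] = 3

The minimal polynomial of α is x^3 - 734, irreducible over Q since 734 is not a perfect cube (so x^3 - 734 has no rational root). Hence [Q(α):Q] = deg(m_α) = 3.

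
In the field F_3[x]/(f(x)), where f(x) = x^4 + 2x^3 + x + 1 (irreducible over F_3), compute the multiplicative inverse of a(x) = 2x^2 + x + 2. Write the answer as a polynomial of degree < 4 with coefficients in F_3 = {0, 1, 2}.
a(x)^(-1) ≡ 2x^2 + 1 (mod f(x))

Since f is irreducible over F_3, F_3[x]/(f) is a field and a(x) ≠ 0 has an inverse. Apply the extended Euclidean algorithm to f(x) and a(x) in F_3[x]: f(x) = (2x^2 + 1)·a(x) + (2). The last nonzero remainder is the constant 2 = gcd(f, a) in F_3. Back-substituting through the division chain expresses 2 = s(x)·a(x) + t(x)·f(x) with s(x) ≡ x^2 + 2 (mod f), so (x^2 + 2)·a(x) ≡ 2 (mod f). Multiplying by 2^(-1) ≡ 2 in F_3 gives a(x)^(-1) ≡ 2·(x^2 + 2) ≡ 2x^2 + 1 (mod f). Check: (2x^2 + x + 2)·(2x^2 + 1) = x^4 + 2x^3 + x + 2 ≡ 1 (mod x^4 + 2x^3 + x + 1).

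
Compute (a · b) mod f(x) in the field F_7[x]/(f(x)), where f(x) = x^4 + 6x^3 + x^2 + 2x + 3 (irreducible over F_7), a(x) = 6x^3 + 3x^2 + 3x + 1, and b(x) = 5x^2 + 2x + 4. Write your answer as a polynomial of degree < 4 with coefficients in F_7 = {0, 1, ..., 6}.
a · b ≡ 2x^3 + 4x^2 + 6x + 1 (mod f(x))

Multiply in F_7[x]: a(x)·b(x) = (6x^3 + 3x^2 + 3x + 1)·(5x^2 + 2x + 4) = 2x^5 + 6x^4 + 3x^3 + 2x^2 + 4. This has degree ≥ 4, so divide by f(x) over F_7: 2x^5 + 6x^4 + 3x^3 + 2x^2 + 4 = (2x + 1)·(x^4 + 6x^3 + x^2 + 2x + 3) + (2x^3 + 4x^2 + 6x + 1). Hence a·b ≡ 2x^3 + 4x^2 + 6x + 1 (mod f). (F_7[x]/(f) is a field with 7^4 = 2401 elements since f is irreducible of degree 4.)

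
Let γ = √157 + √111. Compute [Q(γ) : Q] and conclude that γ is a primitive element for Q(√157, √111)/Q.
[Q(γ) : Q] = 4 (equivalently, Q(γ) = Q(√157, √111))

Obviously Q(γ) ⊆ Q(√157, √111), and [Q(√157, √111):Q] = 4 (since 157, 111 are distinct squarefree integers > 1 with 17427 not a perfect square). To show equality we compute the minimal polynomial of γ. From γ = √157 + √111: γ^2 = 157 + 2√(17427) + 111 = 268 + 2√(17427), so γ^2 - 268 = 2√(17427); squaring, (γ^2 - 268)^2 = 4·17427, i.e. γ^4 - 536γ^2 + 71824 - 69708 = 0, i.e. γ^4 - 536γ^2 + 2116 = 0. So γ is a root of x^4 - 536x^2 + 2116. This polynomial is irreducible over Q: it has no rational root (each ±√157 ± √111 is irrational), and any factorization into two quadratics over Q would force √(17427) ∈ Q (pairing opposite roots) or √157, √111 ∈ Q (other pairings), all impossible. Hence [Q(γ):Q] = 4 = [Q(√157, √111):Q], so Q(γ) = Q(√157, √111).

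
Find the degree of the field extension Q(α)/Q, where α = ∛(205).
[Q(α):Q] = 3

The minimal polynomial of α is x^3 - 205, irreducible over Q since 205 is not a perfect cube (so x^3 - 205 has no rational root). Hence [Q(α):Q] = deg(m_α) = 3.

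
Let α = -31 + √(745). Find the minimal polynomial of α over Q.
m_α(x) = x^2 + 62x + 216

From α + 31 = √(745), squaring gives (α + 31)^2 = 745, i.e. α^2 + 62α + 961 = 745, so α^2 + 62α + 216 = 0. The discriminant of x^2 + 62x + 216 is (62)^2 - 4·(216) = 3844 - 864 = 2980, and 4·(745) is not a perfect square in Q since 745 is squarefree and ≠ 1. Hence x^2 + 62x + 216 is irreducible over Q and is the minimal polynomial of α.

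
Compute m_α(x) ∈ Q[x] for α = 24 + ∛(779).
m_α(x) = x^3 - 72x^2 + 1728x - 14603

Set β = α - 24 = ∛(779), so β^3 = 779. Then (α - 24)^3 - 779 = 0, i.e. α is a root of g(x) = (x - 24)^3 - 779 = x^3 - 72x^2 + 1728x - 14603. Since g(x) = h(x - 24) where h(x) = x^3 - 779, and h is irreducible over Q (because 779 is not a perfect cube, so h has no rational root, and a monic cubic with no rational root is irreducible), g is also irreducible (irreducibility is preserved under the substitution x → x - 24). Hence m_α(x) = x^3 - 72x^2 + 1728x - 14603.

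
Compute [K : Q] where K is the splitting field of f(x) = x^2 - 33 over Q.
[K : Q] = 2

f(x) = x^2 - 33 factors as (x - √33)(x + √33). The splitting field is K = Q(√33). Since 33 is squarefree and > 1, it is not a perfect square, so x^2 - 33 is irreducible over Q and [Q(√33) : Q] = 2. Hence [K : Q] = 2.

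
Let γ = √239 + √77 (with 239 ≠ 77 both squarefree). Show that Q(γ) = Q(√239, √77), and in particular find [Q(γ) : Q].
[Q(γ) : Q] = 4 (equivalently, Q(γ) = Q(√239, √77))

Obviously Q(γ) ⊆ Q(√239, √77), and [Q(√239, √77):Q] = 4 (since 239, 77 are distinct squarefree integers > 1 with 18403 not a perfect square). To show equality we compute the minimal polynomial of γ. From γ = √239 + √77: γ^2 = 239 + 2√(18403) + 77 = 316 + 2√(18403), so γ^2 - 316 = 2√(18403); squaring, (γ^2 - 316)^2 = 4·18403, i.e. γ^4 - 632γ^2 + 99856 - 73612 = 0, i.e. γ^4 - 632γ^2 + 26244 = 0. So γ is a root of x^4 - 632x^2 + 26244. This polynomial is irreducible over Q: it has no rational root (each ±√239 ± √77 is irrational), and any factorization into two quadratics over Q would force √(18403) ∈ Q (pairing opposite roots) or √239, √77 ∈ Q (other pairings), all impossible. Hence [Q(γ):Q] = 4 = [Q(√239, √77):Q], so Q(γ) = Q(√239, √77).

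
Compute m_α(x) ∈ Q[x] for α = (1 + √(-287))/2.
m_α(x) = x^2 - x + 72

From 2α - 1 = √(-287), squaring gives (2α - 1)^2 = -287, i.e. 4α^2 - 4α + 1 = -287, so α^2 - α + (1 + 287)/4 = 0. Since -287 ≡ 1 (mod 4), (1 + 287)/4 = 72 ∈ Z. The polynomial x^2 - x + 72 has discriminant 1 - 4·(72) = -287, which is not a perfect square in Q (d = -287 is squarefree and ≠ 1), so x^2 - x + 72 is irreducible over Q. It is the minimal polynomial of α.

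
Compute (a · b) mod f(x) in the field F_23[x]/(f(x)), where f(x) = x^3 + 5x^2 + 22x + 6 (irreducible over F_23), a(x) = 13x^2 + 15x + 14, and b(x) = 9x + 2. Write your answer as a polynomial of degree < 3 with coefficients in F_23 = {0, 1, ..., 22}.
a · b ≡ 13x^2 + 20x + 16 (mod f(x))

Multiply in F_23[x]: a(x)·b(x) = (13x^2 + 15x + 14)·(9x + 2) = 2x^3 + 18x + 5. This has degree ≥ 3, so divide by f(x) over F_23: 2x^3 + 18x + 5 = (2)·(x^3 + 5x^2 + 22x + 6) + (13x^2 + 20x + 16). Hence a·b ≡ 13x^2 + 20x + 16 (mod f). (F_23[x]/(f) is a field with 23^3 = 12167 elements since f is irreducible of degree 3.)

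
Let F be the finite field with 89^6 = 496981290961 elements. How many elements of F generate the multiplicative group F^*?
There are φ(496981290960) = 102979123200 primitive elements

F_q^* is cyclic of order q - 1 = 496981290960. A cyclic group of order m has exactly φ(m) generators. Here m = 496981290960 = 2^4 · 3^3 · 5 · 7 · 11 · 373 · 8011, so the number of primitive elements is φ(496981290960) = 102979123200.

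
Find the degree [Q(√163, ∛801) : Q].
[Q(√163, ∛801) : Q] = 6

Let L = Q(√163, ∛801). Since Q(√163) ⊂ L and [Q(√163):Q] = 2, the tower law gives 2 | [L:Q]. Likewise Q(∛801) ⊂ L with [Q(∛801):Q] = 3 (because 801 is not a perfect cube), so 3 | [L:Q]. As gcd(2,3) = 1, [L:Q] is divisible by 6. Conversely L is generated over Q by √163 and ∛801, so [L:Q] ≤ 2·3 = 6. Therefore [Q(√163, ∛801) : Q] = 6.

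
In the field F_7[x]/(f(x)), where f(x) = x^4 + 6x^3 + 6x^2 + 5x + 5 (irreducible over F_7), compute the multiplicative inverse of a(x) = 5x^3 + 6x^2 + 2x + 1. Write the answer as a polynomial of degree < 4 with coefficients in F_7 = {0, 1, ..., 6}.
a(x)^(-1) ≡ 2x^3 + 3x^2 + 4x + 5 (mod f(x))

Since f is irreducible over F_7, F_7[x]/(f) is a field and a(x) ≠ 0 has an inverse. Apply the extended Euclidean algorithm to f(x) and a(x) in F_7[x]: f(x) = (3x + 6)·a(x) + (6x^2 + 4x + 6);  a(x) = (2x + 2)·(6x^2 + 4x + 6) + (3x + 3);  (6x^2 + 4x + 6) = (2x + 4)·(3x + 3) + (1). The last nonzero remainder is the constant 1 = gcd(f, a) in F_7. Back-substituting through the division chain expresses 1 = s(x)·a(x) + t(x)·f(x) with s(x) ≡ 2x^3 + 3x^2 + 4x + 5 (mod f), so a(x)^(-1) ≡ s(x) = 2x^3 + 3x^2 + 4x + 5 (mod f). Check: (5x^3 + 6x^2 + 2x + 1)·(2x^3 + 3x^2 + 4x + 5) = 3x^6 + 6x^5 + x^3 + 6x^2 + 5 ≡ 1 (mod x^4 + 6x^3 + 6x^2 + 5x + 5).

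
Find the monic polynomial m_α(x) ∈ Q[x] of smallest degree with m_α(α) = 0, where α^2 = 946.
m_α(x) = x^2 - 946

α satisfies α^2 - 946 = 0, so x^2 - 946 annihilates α. Since d = 946 is squarefree and ≠ 1, it is not a perfect square in Q, so x^2 - 946 has no rational root and is therefore irreducible over Q (a degree-2 polynomial over a field is irreducible iff it has no root). Hence m_α(x) = x^2 - 946.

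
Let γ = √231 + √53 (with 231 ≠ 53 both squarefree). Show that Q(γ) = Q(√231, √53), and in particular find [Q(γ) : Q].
[Q(γ) : Q] = 4 (equivalently, Q(γ) = Q(√231, √53))

Obviously Q(γ) ⊆ Q(√231, √53), and [Q(√231, √53):Q] = 4 (since 231, 53 are distinct squarefree integers > 1 with 12243 not a perfect square). To show equality we compute the minimal polynomial of γ. From γ = √231 + √53: γ^2 = 231 + 2√(12243) + 53 = 284 + 2√(12243), so γ^2 - 284 = 2√(12243); squaring, (γ^2 - 284)^2 = 4·12243, i.e. γ^4 - 568γ^2 + 80656 - 48972 = 0, i.e. γ^4 - 568γ^2 + 31684 = 0. So γ is a root of x^4 - 568x^2 + 31684. This polynomial is irreducible over Q: it has no rational root (each ±√231 ± √53 is irrational), and any factorization into two quadratics over Q would force √(12243) ∈ Q (pairing opposite roots) or √231, √53 ∈ Q (other pairings), all impossible. Hence [Q(γ):Q] = 4 = [Q(√231, √53):Q], so Q(γ) = Q(√231, √53).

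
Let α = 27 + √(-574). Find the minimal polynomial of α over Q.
m_α(x) = x^2 - 54x + 1303

From α - 27 = √(-574), squaring gives (α - 27)^2 = -574, i.e. α^2 - 54α + 729 = -574, so α^2 - 54α + 1303 = 0. The discriminant of x^2 - 54x + 1303 is (-54)^2 - 4·(1303) = 2916 - 5212 = -2296, and 4·(-574) is not a perfect square in Q since -574 is squarefree and ≠ 1. Hence x^2 - 54x + 1303 is irreducible over Q and is the minimal polynomial of α.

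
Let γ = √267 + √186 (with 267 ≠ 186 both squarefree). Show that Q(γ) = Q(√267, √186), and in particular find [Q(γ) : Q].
[Q(γ) : Q] = 4 (equivalently, Q(γ) = Q(√267, √186))

Obviously Q(γ) ⊆ Q(√267, √186), and [Q(√267, √186):Q] = 4 (since 267, 186 are distinct squarefree integers > 1 with 49662 not a perfect square). To show equality we compute the minimal polynomial of γ. From γ = √267 + √186: γ^2 = 267 + 2√(49662) + 186 = 453 + 2√(49662), so γ^2 - 453 = 2√(49662); squaring, (γ^2 - 453)^2 = 4·49662, i.e. γ^4 - 906γ^2 + 205209 - 198648 = 0, i.e. γ^4 - 906γ^2 + 6561 = 0. So γ is a root of x^4 - 906x^2 + 6561. This polynomial is irreducible over Q: it has no rational root (each ±√267 ± √186 is irrational), and any factorization into two quadratics over Q would force √(49662) ∈ Q (pairing opposite roots) or √267, √186 ∈ Q (other pairings), all impossible. Hence [Q(γ):Q] = 4 = [Q(√267, √186):Q], so Q(γ) = Q(√267, √186).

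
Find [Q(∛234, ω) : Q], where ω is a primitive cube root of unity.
[Q(∛234, ω) : Q] = 6

[Q(∛234):Q] = 3 (min poly x^3 - 234, irreducible since 234 is not a perfect cube). [Q(ω):Q] = 2 (min poly x^2 + x + 1). Since Q(∛234) ⊂ R and ω ∉ R, we have ω ∉ Q(∛234), so x^2 + x + 1 remains irreducible over Q(∛234) and [Q(∛234, ω) : Q(∛234)] = 2. By the tower law, [Q(∛234, ω) : Q] = 3 · 2 = 6. (In fact Q(∛234, ω) is the splitting field of x^3 - 234 over Q.)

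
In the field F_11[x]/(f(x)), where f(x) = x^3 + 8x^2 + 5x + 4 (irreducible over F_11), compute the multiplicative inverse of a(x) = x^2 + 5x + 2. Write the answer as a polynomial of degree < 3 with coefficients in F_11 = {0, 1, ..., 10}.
a(x)^(-1) ≡ 3x^2 + 7x + 2 (mod f(x))

Since f is irreducible over F_11, F_11[x]/(f) is a field and a(x) ≠ 0 has an inverse. Apply the extended Euclidean algorithm to f(x) and a(x) in F_11[x]: f(x) = (x + 3)·a(x) + (10x + 9);  a(x) = (10x + 8)·(10x + 9) + (7). The last nonzero remainder is the constant 7 = gcd(f, a) in F_11. Back-substituting through the division chain expresses 7 = s(x)·a(x) + t(x)·f(x) with s(x) ≡ 10x^2 + 5x + 3 (mod f), so (10x^2 + 5x + 3)·a(x) ≡ 7 (mod f). Multiplying by 7^(-1) ≡ 8 in F_11 gives a(x)^(-1) ≡ 8·(10x^2 + 5x + 3) ≡ 3x^2 + 7x + 2 (mod f). Check: (x^2 + 5x + 2)·(3x^2 + 7x + 2) = 3x^4 + 10x^2 + 2x + 4 ≡ 1 (mod x^3 + 8x^2 + 5x + 4).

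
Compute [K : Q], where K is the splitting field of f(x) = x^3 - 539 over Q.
[K : Q] = 6

The roots of x^3 - 539 are ∛539, ω∛539, ω^2∛539 where ω = e^(2πi/3) is a primitive cube root of unity, so K = Q(∛539, ω). Now [Q(∛539):Q] = 3 (since 539 is not a perfect cube, x^3 - 539 is irreducible) and [Q(ω):Q] = 2. Both 2 and 3 divide [K:Q], and [K:Q] ≤ 3·2 = 6, so [K:Q] = 6. (Equivalently: Q(∛539) ⊂ R but ω ∉ R, so [K : Q(∛539)] = 2.)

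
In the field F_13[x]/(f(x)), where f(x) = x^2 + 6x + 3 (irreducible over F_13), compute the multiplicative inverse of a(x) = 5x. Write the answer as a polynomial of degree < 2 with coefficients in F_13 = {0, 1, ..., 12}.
a(x)^(-1) ≡ 6x + 10 (mod f(x))

Since f is irreducible over F_13, F_13[x]/(f) is a field and a(x) ≠ 0 has an inverse. Apply the extended Euclidean algorithm to f(x) and a(x) in F_13[x]: f(x) = (8x + 9)·a(x) + (3). The last nonzero remainder is the constant 3 = gcd(f, a) in F_13. Back-substituting through the division chain expresses 3 = s(x)·a(x) + t(x)·f(x) with s(x) ≡ 5x + 4 (mod f), so (5x + 4)·a(x) ≡ 3 (mod f). Multiplying by 3^(-1) ≡ 9 in F_13 gives a(x)^(-1) ≡ 9·(5x + 4) ≡ 6x + 10 (mod f). Check: (5x)·(6x + 10) = 4x^2 + 11x ≡ 1 (mod x^2 + 6x + 3).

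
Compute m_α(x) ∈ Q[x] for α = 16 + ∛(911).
m_α(x) = x^3 - 48x^2 + 768x - 5007

Set β = α - 16 = ∛(911), so β^3 = 911. Then (α - 16)^3 - 911 = 0, i.e. α is a root of g(x) = (x - 16)^3 - 911 = x^3 - 48x^2 + 768x - 5007. Since g(x) = h(x - 16) where h(x) = x^3 - 911, and h is irreducible over Q (because 911 is not a perfect cube, so h has no rational root, and a monic cubic with no rational root is irreducible), g is also irreducible (irreducibility is preserved under the substitution x → x - 16). Hence m_α(x) = x^3 - 48x^2 + 768x - 5007.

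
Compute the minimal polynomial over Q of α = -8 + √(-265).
m_α(x) = x^2 + 16x + 329

From α + 8 = √(-265), squaring gives (α + 8)^2 = -265, i.e. α^2 + 16α + 64 = -265, so α^2 + 16α + 329 = 0. The discriminant of x^2 + 16x + 329 is (16)^2 - 4·(329) = 256 - 1316 = -1060, and 4·(-265) is not a perfect square in Q since -265 is squarefree and ≠ 1. Hence x^2 + 16x + 329 is irreducible over Q and is the minimal polynomial of α.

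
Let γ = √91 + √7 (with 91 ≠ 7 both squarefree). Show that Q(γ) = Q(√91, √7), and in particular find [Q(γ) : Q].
[Q(γ) : Q] = 4 (equivalently, Q(γ) = Q(√91, √7))

Obviously Q(γ) ⊆ Q(√91, √7), and [Q(√91, √7):Q] = 4 (since 91, 7 are distinct squarefree integers > 1 with 637 not a perfect square). To show equality we compute the minimal polynomial of γ. From γ = √91 + √7: γ^2 = 91 + 2√(637) + 7 = 98 + 2√(637), so γ^2 - 98 = 2√(637); squaring, (γ^2 - 98)^2 = 4·637, i.e. γ^4 - 196γ^2 + 9604 - 2548 = 0, i.e. γ^4 - 196γ^2 + 7056 = 0. So γ is a root of x^4 - 196x^2 + 7056. This polynomial is irreducible over Q: it has no rational root (each ±√91 ± √7 is irrational), and any factorization into two quadratics over Q would force √(637) ∈ Q (pairing opposite roots) or √91, √7 ∈ Q (other pairings), all impossible. Hence [Q(γ):Q] = 4 = [Q(√91, √7):Q], so Q(γ) = Q(√91, √7).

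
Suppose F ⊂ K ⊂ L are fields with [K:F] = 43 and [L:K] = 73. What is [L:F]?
[L:F] = 3139

The tower law says that for any tower of field extensions F ⊂ K ⊂ L with finite degrees, [L:F] = [L:K] · [K:F]. Here this gives [L:F] = 73 · 43 = 3139.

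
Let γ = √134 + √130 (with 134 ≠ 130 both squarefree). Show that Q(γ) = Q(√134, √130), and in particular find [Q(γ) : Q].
[Q(γ) : Q] = 4 (equivalently, Q(γ) = Q(√134, √130))

Obviously Q(γ) ⊆ Q(√134, √130), and [Q(√134, √130):Q] = 4 (since 134, 130 are distinct squarefree integers > 1 with 17420 not a perfect square). To show equality we compute the minimal polynomial of γ. From γ = √134 + √130: γ^2 = 134 + 2√(17420) + 130 = 264 + 2√(17420), so γ^2 - 264 = 2√(17420); squaring, (γ^2 - 264)^2 = 4·17420, i.e. γ^4 - 528γ^2 + 69696 - 69680 = 0, i.e. γ^4 - 528γ^2 + 16 = 0. So γ is a root of x^4 - 528x^2 + 16. This polynomial is irreducible over Q: it has no rational root (each ±√134 ± √130 is irrational), and any factorization into two quadratics over Q would force √(17420) ∈ Q (pairing opposite roots) or √134, √130 ∈ Q (other pairings), all impossible. Hence [Q(γ):Q] = 4 = [Q(√134, √130):Q], so Q(γ) = Q(√134, √130).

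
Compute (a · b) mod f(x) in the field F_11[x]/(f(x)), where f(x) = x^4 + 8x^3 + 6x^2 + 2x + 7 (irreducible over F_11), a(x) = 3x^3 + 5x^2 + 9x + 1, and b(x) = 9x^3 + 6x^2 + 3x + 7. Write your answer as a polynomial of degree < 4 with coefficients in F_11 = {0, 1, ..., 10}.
a · b ≡ 10x^3 + x^2 + 5x + 5 (mod f(x))

Multiply in F_11[x]: a(x)·b(x) = (3x^3 + 5x^2 + 9x + 1)·(9x^3 + 6x^2 + 3x + 7) = 5x^6 + 8x^5 + 10x^4 + 2x^2 + 7. This has degree ≥ 4, so divide by f(x) over F_11: 5x^6 + 8x^5 + 10x^4 + 2x^2 + 7 = (5x^2 + x + 5)·(x^4 + 8x^3 + 6x^2 + 2x + 7) + (10x^3 + x^2 + 5x + 5). Hence a·b ≡ 10x^3 + x^2 + 5x + 5 (mod f). (F_11[x]/(f) is a field with 11^4 = 14641 elements since f is irreducible of degree 4.)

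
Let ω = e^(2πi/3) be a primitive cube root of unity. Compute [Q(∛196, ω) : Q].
[Q(∛196, ω) : Q] = 6

[Q(∛196):Q] = 3 (min poly x^3 - 196, irreducible since 196 is not a perfect cube). [Q(ω):Q] = 2 (min poly x^2 + x + 1). Since Q(∛196) ⊂ R and ω ∉ R, we have ω ∉ Q(∛196), so x^2 + x + 1 remains irreducible over Q(∛196) and [Q(∛196, ω) : Q(∛196)] = 2. By the tower law, [Q(∛196, ω) : Q] = 3 · 2 = 6. (In fact Q(∛196, ω) is the splitting field of x^3 - 196 over Q.)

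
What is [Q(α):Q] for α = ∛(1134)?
[Q(α):Q] = 3

The minimal polynomial of α is x^3 - 1134, irreducible over Q since 1134 is not a perfect cube (so x^3 - 1134 has no rational root). Hence [Q(α):Q] = deg(m_α) = 3.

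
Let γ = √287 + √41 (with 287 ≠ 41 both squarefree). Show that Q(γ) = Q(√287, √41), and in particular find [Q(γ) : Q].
[Q(γ) : Q] = 4 (equivalently, Q(γ) = Q(√287, √41))

Obviously Q(γ) ⊆ Q(√287, √41), and [Q(√287, √41):Q] = 4 (since 287, 41 are distinct squarefree integers > 1 with 11767 not a perfect square). To show equality we compute the minimal polynomial of γ. From γ = √287 + √41: γ^2 = 287 + 2√(11767) + 41 = 328 + 2√(11767), so γ^2 - 328 = 2√(11767); squaring, (γ^2 - 328)^2 = 4·11767, i.e. γ^4 - 656γ^2 + 107584 - 47068 = 0, i.e. γ^4 - 656γ^2 + 60516 = 0. So γ is a root of x^4 - 656x^2 + 60516. This polynomial is irreducible over Q: it has no rational root (each ±√287 ± √41 is irrational), and any factorization into two quadratics over Q would force √(11767) ∈ Q (pairing opposite roots) or √287, √41 ∈ Q (other pairings), all impossible. Hence [Q(γ):Q] = 4 = [Q(√287, √41):Q], so Q(γ) = Q(√287, √41).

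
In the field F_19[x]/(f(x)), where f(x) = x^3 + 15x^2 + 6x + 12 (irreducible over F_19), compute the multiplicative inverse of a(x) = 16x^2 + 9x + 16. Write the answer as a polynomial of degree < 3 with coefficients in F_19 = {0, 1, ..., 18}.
a(x)^(-1) ≡ 3x^2 + 16x + 6 (mod f(x))

Since f is irreducible over F_19, F_19[x]/(f) is a field and a(x) ≠ 0 has an inverse. Apply the extended Euclidean algorithm to f(x) and a(x) in F_19[x]: f(x) = (6x + 13)·a(x) + (2x + 13);  a(x) = (8x)·(2x + 13) + (16). The last nonzero remainder is the constant 16 = gcd(f, a) in F_19. Back-substituting through the division chain expresses 16 = s(x)·a(x) + t(x)·f(x) with s(x) ≡ 10x^2 + 9x + 1 (mod f), so (10x^2 + 9x + 1)·a(x) ≡ 16 (mod f). Multiplying by 16^(-1) ≡ 6 in F_19 gives a(x)^(-1) ≡ 6·(10x^2 + 9x + 1) ≡ 3x^2 + 16x + 6 (mod f). Check: (16x^2 + 9x + 16)·(3x^2 + 16x + 6) = 10x^4 + 17x^3 + 3x^2 + 6x + 1 ≡ 1 (mod x^3 + 15x^2 + 6x + 12).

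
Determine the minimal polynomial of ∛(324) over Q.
m_α(x) = x^3 - 324

α satisfies α^3 = 324, so x^3 - 324 annihilates α. By the rational root test, a rational root p/q (in lowest terms) of x^3 - 324 would satisfy p^3 = 324 q^3, forcing q = 1 and p^3 = 324; but 324 is not a perfect cube, contradiction. A monic cubic over Q with no rational root is irreducible (any nontrivial factorization would include a linear factor). Hence x^3 - 324 is the minimal polynomial of α, and in particular [Q(α):Q] = 3.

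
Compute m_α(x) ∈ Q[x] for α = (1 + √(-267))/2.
m_α(x) = x^2 - x + 67

From 2α - 1 = √(-267), squaring gives (2α - 1)^2 = -267, i.e. 4α^2 - 4α + 1 = -267, so α^2 - α + (1 + 267)/4 = 0. Since -267 ≡ 1 (mod 4), (1 + 267)/4 = 67 ∈ Z. The polynomial x^2 - x + 67 has discriminant 1 - 4·(67) = -267, which is not a perfect square in Q (d = -267 is squarefree and ≠ 1), so x^2 - x + 67 is irreducible over Q. It is the minimal polynomial of α.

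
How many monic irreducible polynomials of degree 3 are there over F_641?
There are 87791360 monic irreducible polynomials of degree 3 over F_641

Each element of F_{641^3} that lies in no proper subfield is a root of exactly one monic irreducible of degree 3 over F_641, and each such polynomial has 3 distinct roots in F_{641^3}. By Möbius inversion the count is N_641(3) = (1/3) Σ_{d|3} μ(3/d) · 641^d = (1/3)(μ(3)·641^1 + μ(1)·641^3) = 263374080/3 = 87791360.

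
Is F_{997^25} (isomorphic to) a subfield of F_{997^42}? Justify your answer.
No: F_{997^25} is not a subfield of F_{997^42}

F_{p^m} embeds in F_{p^n} iff m | n. Here 25 ∤ 42 (since 42 = 1·25 + 17 with remainder 17 ≠ 0), so F_{997^25} is not a subfield of F_{997^42}. Equivalently: if it were, the tower law would give 25 = [F_{997^25}:F_997] dividing [F_{997^42}:F_997] = 42, contradiction.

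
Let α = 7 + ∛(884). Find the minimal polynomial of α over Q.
m_α(x) = x^3 - 21x^2 + 147x - 1227

Set β = α - 7 = ∛(884), so β^3 = 884. Then (α - 7)^3 - 884 = 0, i.e. α is a root of g(x) = (x - 7)^3 - 884 = x^3 - 21x^2 + 147x - 1227. Since g(x) = h(x - 7) where h(x) = x^3 - 884, and h is irreducible over Q (because 884 is not a perfect cube, so h has no rational root, and a monic cubic with no rational root is irreducible), g is also irreducible (irreducibility is preserved under the substitution x → x - 7). Hence m_α(x) = x^3 - 21x^2 + 147x - 1227.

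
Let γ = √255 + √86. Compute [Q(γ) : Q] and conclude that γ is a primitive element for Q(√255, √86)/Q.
[Q(γ) : Q] = 4 (equivalently, Q(γ) = Q(√255, √86))

Obviously Q(γ) ⊆ Q(√255, √86), and [Q(√255, √86):Q] = 4 (since 255, 86 are distinct squarefree integers > 1 with 21930 not a perfect square). To show equality we compute the minimal polynomial of γ. From γ = √255 + √86: γ^2 = 255 + 2√(21930) + 86 = 341 + 2√(21930), so γ^2 - 341 = 2√(21930); squaring, (γ^2 - 341)^2 = 4·21930, i.e. γ^4 - 682γ^2 + 116281 - 87720 = 0, i.e. γ^4 - 682γ^2 + 28561 = 0. So γ is a root of x^4 - 682x^2 + 28561. This polynomial is irreducible over Q: it has no rational root (each ±√255 ± √86 is irrational), and any factorization into two quadratics over Q would force √(21930) ∈ Q (pairing opposite roots) or √255, √86 ∈ Q (other pairings), all impossible. Hence [Q(γ):Q] = 4 = [Q(√255, √86):Q], so Q(γ) = Q(√255, √86).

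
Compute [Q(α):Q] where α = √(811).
[Q(α):Q] = 2

[Q(α):Q] equals the degree of the minimal polynomial of α. Here α^2 = 811 and x^2 - 811 is irreducible (d = 811 is squarefree, ≠ 1, hence not a square), so deg(m_α) = 2. Thus [Q(α):Q] = 2.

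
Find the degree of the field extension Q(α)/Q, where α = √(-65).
[Q(α):Q] = 2

[Q(α):Q] equals the degree of the minimal polynomial of α. Here α^2 = -65 and x^2 + 65 is irreducible (d = -65 is squarefree, ≠ 1, hence not a square), so deg(m_α) = 2. Thus [Q(α):Q] = 2.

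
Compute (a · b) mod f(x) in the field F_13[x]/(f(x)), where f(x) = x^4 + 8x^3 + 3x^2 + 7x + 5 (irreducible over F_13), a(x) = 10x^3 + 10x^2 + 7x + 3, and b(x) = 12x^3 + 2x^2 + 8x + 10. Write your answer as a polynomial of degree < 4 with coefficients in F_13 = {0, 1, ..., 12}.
a · b ≡ 9x^3 + 8x^2 + x + 12 (mod f(x))

Multiply in F_13[x]: a(x)·b(x) = (10x^3 + 10x^2 + 7x + 3)·(12x^3 + 2x^2 + 8x + 10) = 3x^6 + 10x^5 + 2x^4 + 9x^3 + 6x^2 + 3x + 4. This has degree ≥ 4, so divide by f(x) over F_13: 3x^6 + 10x^5 + 2x^4 + 9x^3 + 6x^2 + 3x + 4 = (3x^2 + 12x + 1)·(x^4 + 8x^3 + 3x^2 + 7x + 5) + (9x^3 + 8x^2 + x + 12). Hence a·b ≡ 9x^3 + 8x^2 + x + 12 (mod f). (F_13[x]/(f) is a field with 13^4 = 28561 elements since f is irreducible of degree 4.)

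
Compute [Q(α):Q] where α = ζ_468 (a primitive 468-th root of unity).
[Q(α):Q] = 144

The minimal polynomial of ζ_468 over Q is the 468-th cyclotomic polynomial Φ_468(x), which is irreducible over Q and has degree φ(468) = 144. Hence [Q(α):Q] = φ(468) = 144.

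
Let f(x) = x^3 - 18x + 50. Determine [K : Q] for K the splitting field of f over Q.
[K : Q] = 6

By the rational root test, any rational root of the monic integer polynomial f(x) = x^3 - 18x + 50 must be an integer dividing the constant term 50, i.e. one of ±{1, 2, 5, 10, 25, 50}. Evaluating: f(1) = 33, f(-1) = 67, f(2) = 22, f(-2) = 78, f(5) = 85, f(-5) = 15, f(10) = 870, f(-10) = -770, f(25) = 15225, f(-25) = -15125, f(50) = 124150, f(-50) = -124050; none is 0, so f has no rational root and is therefore irreducible over Q (a cubic with no linear factor over a field is irreducible). For an irreducible cubic, the Galois group is A_3 or S_3 according as the discriminant disc(f) = -4a^3 - 27b^2 = -4·(-18)^3 - 27·(50)^2 = -44172 is or is not a square in Q. Here disc(f) = -44172 is not a perfect square in Q, so the Galois group of f over Q is not contained in A_3 and must be all of S_3. The splitting field has degree |S_3| = 6 over Q, so [K : Q] = 6.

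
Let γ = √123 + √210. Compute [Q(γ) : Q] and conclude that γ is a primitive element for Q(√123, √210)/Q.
[Q(γ) : Q] = 4 (equivalently, Q(γ) = Q(√123, √210))

Obviously Q(γ) ⊆ Q(√123, √210), and [Q(√123, √210):Q] = 4 (since 123, 210 are distinct squarefree integers > 1 with 25830 not a perfect square). To show equality we compute the minimal polynomial of γ. From γ = √123 + √210: γ^2 = 123 + 2√(25830) + 210 = 333 + 2√(25830), so γ^2 - 333 = 2√(25830); squaring, (γ^2 - 333)^2 = 4·25830, i.e. γ^4 - 666γ^2 + 110889 - 103320 = 0, i.e. γ^4 - 666γ^2 + 7569 = 0. So γ is a root of x^4 - 666x^2 + 7569. This polynomial is irreducible over Q: it has no rational root (each ±√123 ± √210 is irrational), and any factorization into two quadratics over Q would force √(25830) ∈ Q (pairing opposite roots) or √123, √210 ∈ Q (other pairings), all impossible. Hence [Q(γ):Q] = 4 = [Q(√123, √210):Q], so Q(γ) = Q(√123, √210).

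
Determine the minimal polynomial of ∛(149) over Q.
m_α(x) = x^3 - 149

α satisfies α^3 = 149, so x^3 - 149 annihilates α. By the rational root test, a rational root p/q (in lowest terms) of x^3 - 149 would satisfy p^3 = 149 q^3, forcing q = 1 and p^3 = 149; but 149 is not a perfect cube, contradiction. A monic cubic over Q with no rational root is irreducible (any nontrivial factorization would include a linear factor). Hence x^3 - 149 is the minimal polynomial of α, and in particular [Q(α):Q] = 3.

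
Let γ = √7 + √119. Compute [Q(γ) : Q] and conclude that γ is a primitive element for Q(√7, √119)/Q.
[Q(γ) : Q] = 4 (equivalently, Q(γ) = Q(√7, √119))

Obviously Q(γ) ⊆ Q(√7, √119), and [Q(√7, √119):Q] = 4 (since 7, 119 are distinct squarefree integers > 1 with 833 not a perfect square). To show equality we compute the minimal polynomial of γ. From γ = √7 + √119: γ^2 = 7 + 2√(833) + 119 = 126 + 2√(833), so γ^2 - 126 = 2√(833); squaring, (γ^2 - 126)^2 = 4·833, i.e. γ^4 - 252γ^2 + 15876 - 3332 = 0, i.e. γ^4 - 252γ^2 + 12544 = 0. So γ is a root of x^4 - 252x^2 + 12544. This polynomial is irreducible over Q: it has no rational root (each ±√7 ± √119 is irrational), and any factorization into two quadratics over Q would force √(833) ∈ Q (pairing opposite roots) or √7, √119 ∈ Q (other pairings), all impossible. Hence [Q(γ):Q] = 4 = [Q(√7, √119):Q], so Q(γ) = Q(√7, √119).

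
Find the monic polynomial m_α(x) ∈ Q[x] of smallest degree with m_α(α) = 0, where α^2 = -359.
m_α(x) = x^2 + 359

α satisfies α^2 + 359 = 0, so x^2 + 359 annihilates α. Since d = -359 is squarefree and ≠ 1, it is not a perfect square in Q, so x^2 + 359 has no rational root and is therefore irreducible over Q (a degree-2 polynomial over a field is irreducible iff it has no root). Hence m_α(x) = x^2 + 359.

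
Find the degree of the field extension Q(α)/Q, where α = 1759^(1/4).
[Q(α):Q] = 4

α is a root of x^4 - 1759. By Eisenstein's criterion at the prime p = 1759 (which divides the constant term 1759 but p^2 = 3094081 does not, since 1759 is squarefree), x^4 - 1759 is irreducible over Q. Hence [Q(α):Q] = 4.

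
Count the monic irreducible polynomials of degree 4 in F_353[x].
There are 3881819568 monic irreducible polynomials of degree 4 over F_353

Each element of F_{353^4} that lies in no proper subfield is a root of exactly one monic irreducible of degree 4 over F_353, and each such polynomial has 4 distinct roots in F_{353^4}. By Möbius inversion the count is N_353(4) = (1/4) Σ_{d|4} μ(4/d) · 353^d = (1/4)(μ(4)·353^1 + μ(2)·353^2 + μ(1)·353^4) = 15527278272/4 = 3881819568.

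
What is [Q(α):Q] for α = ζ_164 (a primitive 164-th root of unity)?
[Q(α):Q] = 80

The minimal polynomial of ζ_164 over Q is the 164-th cyclotomic polynomial Φ_164(x), which is irreducible over Q and has degree φ(164) = 80. Hence [Q(α):Q] = φ(164) = 80.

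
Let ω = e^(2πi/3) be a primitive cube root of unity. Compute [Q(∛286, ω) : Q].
[Q(∛286, ω) : Q] = 6

[Q(∛286):Q] = 3 (min poly x^3 - 286, irreducible since 286 is not a perfect cube). [Q(ω):Q] = 2 (min poly x^2 + x + 1). Since Q(∛286) ⊂ R and ω ∉ R, we have ω ∉ Q(∛286), so x^2 + x + 1 remains irreducible over Q(∛286) and [Q(∛286, ω) : Q(∛286)] = 2. By the tower law, [Q(∛286, ω) : Q] = 3 · 2 = 6. (In fact Q(∛286, ω) is the splitting field of x^3 - 286 over Q.)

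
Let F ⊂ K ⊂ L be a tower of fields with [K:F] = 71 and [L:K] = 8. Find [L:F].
[L:F] = 568

The tower law says that for any tower of field extensions F ⊂ K ⊂ L with finite degrees, [L:F] = [L:K] · [K:F]. Here this gives [L:F] = 8 · 71 = 568.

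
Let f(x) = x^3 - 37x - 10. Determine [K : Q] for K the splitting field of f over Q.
[K : Q] = 6

By the rational root test, any rational root of the monic integer polynomial f(x) = x^3 - 37x - 10 must be an integer dividing the constant term -10, i.e. one of ±{1, 2, 5, 10}. Evaluating: f(1) = -46, f(-1) = 26, f(2) = -76, f(-2) = 56, f(5) = -70, f(-5) = 50, f(10) = 620, f(-10) = -640; none is 0, so f has no rational root and is therefore irreducible over Q (a cubic with no linear factor over a field is irreducible). For an irreducible cubic, the Galois group is A_3 or S_3 according as the discriminant disc(f) = -4a^3 - 27b^2 = -4·(-37)^3 - 27·(-10)^2 = 199912 is or is not a square in Q. Here disc(f) = 199912 is not a perfect square in Q, so the Galois group of f over Q is not contained in A_3 and must be all of S_3. The splitting field has degree |S_3| = 6 over Q, so [K : Q] = 6.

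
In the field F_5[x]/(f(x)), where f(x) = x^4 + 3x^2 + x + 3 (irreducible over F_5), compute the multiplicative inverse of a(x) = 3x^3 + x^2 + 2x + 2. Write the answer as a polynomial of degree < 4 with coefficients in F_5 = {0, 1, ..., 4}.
a(x)^(-1) ≡ 4x^3 + 4x + 4 (mod f(x))

Since f is irreducible over F_5, F_5[x]/(f) is a field and a(x) ≠ 0 has an inverse. Apply the extended Euclidean algorithm to f(x) and a(x) in F_5[x]: f(x) = (2x + 1)·a(x) + (3x^2 + 1);  a(x) = (x + 2)·(3x^2 + 1) + (x);  (3x^2 + 1) = (3x)·(x) + (1). The last nonzero remainder is the constant 1 = gcd(f, a) in F_5. Back-substituting through the division chain expresses 1 = s(x)·a(x) + t(x)·f(x) with s(x) ≡ 4x^3 + 4x + 4 (mod f), so a(x)^(-1) ≡ s(x) = 4x^3 + 4x + 4 (mod f). Check: (3x^3 + x^2 + 2x + 2)·(4x^3 + 4x + 4) = 2x^6 + 4x^5 + 4x^3 + 2x^2 + x + 3 ≡ 1 (mod x^4 + 3x^2 + x + 3).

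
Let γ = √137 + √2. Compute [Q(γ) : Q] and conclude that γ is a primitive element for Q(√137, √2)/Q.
[Q(γ) : Q] = 4 (equivalently, Q(γ) = Q(√137, √2))

Obviously Q(γ) ⊆ Q(√137, √2), and [Q(√137, √2):Q] = 4 (since 137, 2 are distinct squarefree integers > 1 with 274 not a perfect square). To show equality we compute the minimal polynomial of γ. From γ = √137 + √2: γ^2 = 137 + 2√(274) + 2 = 139 + 2√(274), so γ^2 - 139 = 2√(274); squaring, (γ^2 - 139)^2 = 4·274, i.e. γ^4 - 278γ^2 + 19321 - 1096 = 0, i.e. γ^4 - 278γ^2 + 18225 = 0. So γ is a root of x^4 - 278x^2 + 18225. This polynomial is irreducible over Q: it has no rational root (each ±√137 ± √2 is irrational), and any factorization into two quadratics over Q would force √(274) ∈ Q (pairing opposite roots) or √137, √2 ∈ Q (other pairings), all impossible. Hence [Q(γ):Q] = 4 = [Q(√137, √2):Q], so Q(γ) = Q(√137, √2).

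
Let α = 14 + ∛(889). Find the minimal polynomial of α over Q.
m_α(x) = x^3 - 42x^2 + 588x - 3633

Set β = α - 14 = ∛(889), so β^3 = 889. Then (α - 14)^3 - 889 = 0, i.e. α is a root of g(x) = (x - 14)^3 - 889 = x^3 - 42x^2 + 588x - 3633. Since g(x) = h(x - 14) where h(x) = x^3 - 889, and h is irreducible over Q (because 889 is not a perfect cube, so h has no rational root, and a monic cubic with no rational root is irreducible), g is also irreducible (irreducibility is preserved under the substitution x → x - 14). Hence m_α(x) = x^3 - 42x^2 + 588x - 3633.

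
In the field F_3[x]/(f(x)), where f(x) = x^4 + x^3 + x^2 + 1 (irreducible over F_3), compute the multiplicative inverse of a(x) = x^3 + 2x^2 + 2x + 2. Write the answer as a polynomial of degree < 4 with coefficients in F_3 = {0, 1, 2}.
a(x)^(-1) ≡ x^3 + 2 (mod f(x))

Since f is irreducible over F_3, F_3[x]/(f) is a field and a(x) ≠ 0 has an inverse. Apply the extended Euclidean algorithm to f(x) and a(x) in F_3[x]: f(x) = (x + 2)·a(x) + (x^2);  a(x) = (x + 2)·(x^2) + (2x + 2);  (x^2) = (2x + 1)·(2x + 2) + (1). The last nonzero remainder is the constant 1 = gcd(f, a) in F_3. Back-substituting through the division chain expresses 1 = s(x)·a(x) + t(x)·f(x) with s(x) ≡ x^3 + 2 (mod f), so a(x)^(-1) ≡ s(x) = x^3 + 2 (mod f). Check: (x^3 + 2x^2 + 2x + 2)·(x^3 + 2) = x^6 + 2x^5 + 2x^4 + x^3 + x^2 + x + 1 ≡ 1 (mod x^4 + x^3 + x^2 + 1).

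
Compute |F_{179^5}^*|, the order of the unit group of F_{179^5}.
|F_{179^5}^*| = 183765996898

F_{179^5} has 179^5 = 183765996899 elements; its multiplicative group consists of all nonzero elements, so |F_{179^5}^*| = 183765996899 - 1 = 183765996898. (It is cyclic since any finite subgroup of the multiplicative group of a field is cyclic.)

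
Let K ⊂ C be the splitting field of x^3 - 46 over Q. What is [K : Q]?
[K : Q] = 6

The roots of x^3 - 46 are ∛46, ω∛46, ω^2∛46 where ω = e^(2πi/3) is a primitive cube root of unity, so K = Q(∛46, ω). Now [Q(∛46):Q] = 3 (since 46 is not a perfect cube, x^3 - 46 is irreducible) and [Q(ω):Q] = 2. Both 2 and 3 divide [K:Q], and [K:Q] ≤ 3·2 = 6, so [K:Q] = 6. (Equivalently: Q(∛46) ⊂ R but ω ∉ R, so [K : Q(∛46)] = 2.)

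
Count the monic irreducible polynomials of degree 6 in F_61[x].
There are 8586690620 monic irreducible polynomials of degree 6 over F_61

Each element of F_{61^6} that lies in no proper subfield is a root of exactly one monic irreducible of degree 6 over F_61, and each such polynomial has 6 distinct roots in F_{61^6}. By Möbius inversion the count is N_61(6) = (1/6) Σ_{d|6} μ(6/d) · 61^d = (1/6)(μ(6)·61^1 + μ(3)·61^2 + μ(2)·61^3 + μ(1)·61^6) = 51520143720/6 = 8586690620.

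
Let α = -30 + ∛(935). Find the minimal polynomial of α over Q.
m_α(x) = x^3 + 90x^2 + 2700x + 26065

Set β = α + 30 = ∛(935), so β^3 = 935. Then (α + 30)^3 - 935 = 0, i.e. α is a root of g(x) = (x + 30)^3 - 935 = x^3 + 90x^2 + 2700x + 26065. Since g(x) = h(x + 30) where h(x) = x^3 - 935, and h is irreducible over Q (because 935 is not a perfect cube, so h has no rational root, and a monic cubic with no rational root is irreducible), g is also irreducible (irreducibility is preserved under the substitution x → x + 30). Hence m_α(x) = x^3 + 90x^2 + 2700x + 26065.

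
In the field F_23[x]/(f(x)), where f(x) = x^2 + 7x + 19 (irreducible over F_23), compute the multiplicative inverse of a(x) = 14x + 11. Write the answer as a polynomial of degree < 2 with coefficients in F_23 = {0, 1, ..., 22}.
a(x)^(-1) ≡ 21x + 4 (mod f(x))

Since f is irreducible over F_23, F_23[x]/(f) is a field and a(x) ≠ 0 has an inverse. Apply the extended Euclidean algorithm to f(x) and a(x) in F_23[x]: f(x) = (5x + 13)·a(x) + (14). The last nonzero remainder is the constant 14 = gcd(f, a) in F_23. Back-substituting through the division chain expresses 14 = s(x)·a(x) + t(x)·f(x) with s(x) ≡ 18x + 10 (mod f), so (18x + 10)·a(x) ≡ 14 (mod f). Multiplying by 14^(-1) ≡ 5 in F_23 gives a(x)^(-1) ≡ 5·(18x + 10) ≡ 21x + 4 (mod f). Check: (14x + 11)·(21x + 4) = 18x^2 + 11x + 21 ≡ 1 (mod x^2 + 7x + 19).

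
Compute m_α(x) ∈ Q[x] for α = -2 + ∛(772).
m_α(x) = x^3 + 6x^2 + 12x - 764

Set β = α + 2 = ∛(772), so β^3 = 772. Then (α + 2)^3 - 772 = 0, i.e. α is a root of g(x) = (x + 2)^3 - 772 = x^3 + 6x^2 + 12x - 764. Since g(x) = h(x + 2) where h(x) = x^3 - 772, and h is irreducible over Q (because 772 is not a perfect cube, so h has no rational root, and a monic cubic with no rational root is irreducible), g is also irreducible (irreducibility is preserved under the substitution x → x + 2). Hence m_α(x) = x^3 + 6x^2 + 12x - 764.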